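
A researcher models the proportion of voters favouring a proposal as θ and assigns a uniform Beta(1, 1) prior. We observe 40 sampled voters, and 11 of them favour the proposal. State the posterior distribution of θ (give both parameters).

The binomial likelihood is conjugate to the Beta prior: with 11 successes and 29 failures, the posterior is Beta(1+11, 1+29) = Beta(12, 30).

Posterior: Beta(12, 30)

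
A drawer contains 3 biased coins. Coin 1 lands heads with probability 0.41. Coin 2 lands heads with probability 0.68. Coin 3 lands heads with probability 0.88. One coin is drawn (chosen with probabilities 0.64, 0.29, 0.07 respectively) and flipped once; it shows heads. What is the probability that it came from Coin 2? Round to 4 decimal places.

Posterior probability ≈ 0.3784

P(heads|C1) = 0.41; P(heads|C2) = 0.68; P(heads|C3) = 0.88.
Prior × likelihood for each source: 0.64·0.41=0.2624, 0.29·0.68=0.1972, 0.07·0.88=0.06160. Summing gives P(heads) = 0.52120.
P(Coin 2 | heads) = 0.1972 / 0.52120 = 0.3784.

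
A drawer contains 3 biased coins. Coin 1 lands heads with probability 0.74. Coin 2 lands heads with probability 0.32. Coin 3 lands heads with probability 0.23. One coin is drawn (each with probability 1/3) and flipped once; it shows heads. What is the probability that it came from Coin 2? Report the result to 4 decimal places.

Posterior probability ≈ 0.2481

Tabulate prior·likelihood by source: [1] prior 0.333333, lik 0.74, product 0.2467; [2] prior 0.333333, lik 0.32, product 0.1067; [3] prior 0.333333, lik 0.23, product 0.07667.
Normalizing constant = 0.43000; the posterior for Coin 2 is its product over the sum, 0.1067/0.43000 = 0.2481.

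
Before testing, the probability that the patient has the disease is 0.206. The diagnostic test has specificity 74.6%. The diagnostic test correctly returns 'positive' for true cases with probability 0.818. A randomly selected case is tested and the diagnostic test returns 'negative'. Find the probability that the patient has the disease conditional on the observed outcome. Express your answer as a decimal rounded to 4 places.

P(H | E) ≈ 0.0595

Let H be the event that the patient has the disease. P(H) = 0.206, so P(¬H) = 0.794. With E the 'negative' result, P(E|H) = 0.182 and P(E|¬H) = 0.746.
P(E) = 0.182·0.206 + 0.746·0.794 = 0.037492 + 0.59232 = 0.62982.
By Bayes' theorem, P(H|E) = 0.037492 / 0.62982 = 0.0595.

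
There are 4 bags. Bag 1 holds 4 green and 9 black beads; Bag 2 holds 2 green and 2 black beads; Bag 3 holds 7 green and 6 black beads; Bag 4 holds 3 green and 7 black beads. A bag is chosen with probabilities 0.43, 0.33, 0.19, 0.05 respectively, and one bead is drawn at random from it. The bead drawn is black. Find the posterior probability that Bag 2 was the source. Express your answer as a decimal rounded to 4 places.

Posterior probability ≈ 0.2819

Tabulate prior·likelihood by source: [1] prior 0.43, lik 0.6923, product 0.2977; [2] prior 0.33, lik 0.5, product 0.1650; [3] prior 0.19, lik 0.4615, product 0.08769; [4] prior 0.05, lik 0.7, product 0.03500.
Normalizing constant = 0.58538; the posterior for Bag 2 is its product over the sum, 0.1650/0.58538 = 0.2819.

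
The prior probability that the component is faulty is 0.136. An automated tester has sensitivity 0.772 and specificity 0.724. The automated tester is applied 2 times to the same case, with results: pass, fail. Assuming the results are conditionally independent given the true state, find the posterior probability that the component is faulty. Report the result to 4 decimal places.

Posterior P(H) ≈ 0.1218

Let H be the event that the component is faulty; start with P(H) = 0.136. P('fail'|H) = 0.772, P('fail'|¬H) = 0.276.
Update on result 1 ('pass'): P(H) ← 0.228·0.1360 / (0.228·0.1360 + 0.724·0.8640) = 0.031008/0.65654 = 0.0472.
Update on result 2 ('fail'): P(H) ← 0.772·0.0472 / (0.772·0.0472 + 0.276·0.9528) = 0.036461/0.29943 = 0.1218.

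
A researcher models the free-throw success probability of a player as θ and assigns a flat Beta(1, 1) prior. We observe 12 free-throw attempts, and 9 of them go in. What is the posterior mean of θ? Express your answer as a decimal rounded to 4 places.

Posterior mean ≈ 0.7143

The binomial likelihood is conjugate to the Beta prior: with 9 successes and 3 failures, the posterior is Beta(1+9, 1+3) = Beta(10, 4).
Posterior mean = α/(α+β) = 10/14 = 0.7143.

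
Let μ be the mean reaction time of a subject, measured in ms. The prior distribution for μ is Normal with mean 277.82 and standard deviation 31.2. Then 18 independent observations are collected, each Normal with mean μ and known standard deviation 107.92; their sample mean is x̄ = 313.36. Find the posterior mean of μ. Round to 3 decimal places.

Posterior mean ≈ 299.169

With known σ, the Normal prior is conjugate. Weight on the data is w = (n/σ²)/(n/σ² + 1/τ₀²) = 0.00154550/(0.00154550+0.00102728) = 0.60071.
Posterior mean = w·x̄ + (1−w)·μ₀ = 0.60071·313.36 + 0.39929·277.82 = 299.169.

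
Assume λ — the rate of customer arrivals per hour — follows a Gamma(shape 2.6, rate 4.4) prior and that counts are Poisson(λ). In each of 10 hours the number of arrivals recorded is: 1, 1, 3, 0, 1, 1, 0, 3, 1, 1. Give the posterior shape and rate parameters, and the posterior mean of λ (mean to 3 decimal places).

Total count ∑xᵢ = 12 over n = 10 hours.
Gamma is conjugate to the Poisson likelihood: posterior is Gamma(shape = 2.6+12 = 14.6, rate = 4.4+10 = 14.4).
E[λ | data] = 14.6/14.4 = 1.014.

Posterior: Gamma(shape=14.6, rate=14.4); mean ≈ 1.014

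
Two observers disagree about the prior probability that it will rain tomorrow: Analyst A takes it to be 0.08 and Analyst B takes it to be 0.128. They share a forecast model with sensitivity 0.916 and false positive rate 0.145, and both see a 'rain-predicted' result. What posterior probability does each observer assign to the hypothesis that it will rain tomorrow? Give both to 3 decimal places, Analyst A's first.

Analyst A: 0.355; Analyst B: 0.481

P('+'|H) = 0.916, P('+'|¬H) = 0.145.
Analyst A: numerator 0.916·0.08 = 0.073280; evidence = 0.073280+0.145·0.92 = 0.20668; posterior = 0.355.
Analyst B: numerator 0.916·0.128 = 0.11725; evidence = 0.11725+0.145·0.872 = 0.24369; posterior = 0.481.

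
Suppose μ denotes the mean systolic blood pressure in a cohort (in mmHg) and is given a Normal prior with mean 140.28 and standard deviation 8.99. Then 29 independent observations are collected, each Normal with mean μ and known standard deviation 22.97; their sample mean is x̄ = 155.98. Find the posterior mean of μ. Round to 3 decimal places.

Posterior mean ≈ 153.095

With known σ, the Normal prior is conjugate. Weight on the data is w = (n/σ²)/(n/σ² + 1/τ₀²) = 0.0549637/(0.0549637+0.0123732) = 0.81625.
Posterior mean = w·x̄ + (1−w)·μ₀ = 0.81625·155.98 + 0.18375·140.28 = 153.095.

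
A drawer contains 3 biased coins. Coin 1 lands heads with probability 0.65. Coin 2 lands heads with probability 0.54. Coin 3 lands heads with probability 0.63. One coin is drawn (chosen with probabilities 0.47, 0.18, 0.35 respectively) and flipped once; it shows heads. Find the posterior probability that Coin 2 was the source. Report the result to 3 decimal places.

P(heads|C1) = 0.65; P(heads|C2) = 0.54; P(heads|C3) = 0.63.
Prior × likelihood for each source: 0.47·0.65=0.3055, 0.18·0.54=0.09720, 0.35·0.63=0.2205. Summing gives P(heads) = 0.62320.
P(Coin 2 | heads) = 0.09720 / 0.62320 = 0.156.

Posterior probability ≈ 0.156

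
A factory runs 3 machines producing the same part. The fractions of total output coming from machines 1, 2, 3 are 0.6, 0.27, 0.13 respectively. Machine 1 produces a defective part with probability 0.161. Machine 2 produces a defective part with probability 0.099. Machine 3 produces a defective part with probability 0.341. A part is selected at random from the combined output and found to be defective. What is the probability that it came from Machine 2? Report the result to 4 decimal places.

Posterior probability ≈ 0.1594

P(defective|M1) = 0.161; P(defective|M2) = 0.099; P(defective|M3) = 0.341.
Prior × likelihood for each source: 0.6·0.161=0.09660, 0.27·0.099=0.02673, 0.13·0.341=0.04433. Summing gives P(defective) = 0.16766.
P(Machine 2 | defective) = 0.02673 / 0.16766 = 0.1594.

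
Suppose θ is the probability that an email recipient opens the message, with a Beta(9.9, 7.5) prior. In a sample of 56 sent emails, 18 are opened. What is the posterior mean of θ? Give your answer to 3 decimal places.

Posterior mean ≈ 0.380

The binomial likelihood is conjugate to the Beta prior: with 18 successes and 38 failures, the posterior is Beta(9.9+18, 7.5+38) = Beta(27.9, 45.5).
Posterior mean = α/(α+β) = 27.9/73.4 = 0.380.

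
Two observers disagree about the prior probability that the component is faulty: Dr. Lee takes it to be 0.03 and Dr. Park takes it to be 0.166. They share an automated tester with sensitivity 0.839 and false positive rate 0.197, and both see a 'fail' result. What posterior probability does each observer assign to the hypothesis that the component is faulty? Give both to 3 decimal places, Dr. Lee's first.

P('+'|H) = 0.839, P('+'|¬H) = 0.197.
Dr. Lee: numerator 0.839·0.03 = 0.025170; evidence = 0.025170+0.197·0.97 = 0.21626; posterior = 0.116.
Dr. Park: numerator 0.839·0.166 = 0.13927; evidence = 0.13927+0.197·0.834 = 0.30357; posterior = 0.459.

Dr. Lee: 0.116; Dr. Park: 0.459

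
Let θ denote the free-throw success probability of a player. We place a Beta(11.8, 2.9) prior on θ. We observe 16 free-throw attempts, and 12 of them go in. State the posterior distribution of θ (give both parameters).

The binomial likelihood is conjugate to the Beta prior: with 12 successes and 4 failures, the posterior is Beta(11.8+12, 2.9+4) = Beta(23.8, 6.9).

Posterior: Beta(23.8, 6.9)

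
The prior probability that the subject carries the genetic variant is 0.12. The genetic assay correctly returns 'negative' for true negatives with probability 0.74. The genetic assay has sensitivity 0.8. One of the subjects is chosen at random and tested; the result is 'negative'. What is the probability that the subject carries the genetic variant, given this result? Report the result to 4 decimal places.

Write H for 'the subject carries the genetic variant'. Prior odds H:¬H = 0.12/0.88 = 0.13636. For the 'negative' outcome, the likelihood ratio is 0.2/0.74 = 0.27027.
Posterior odds = 0.13636 × 0.27027 = 0.036855, so P(H|E) = 0.036855/(1+0.036855) = 0.0355.

P(H | E) ≈ 0.0355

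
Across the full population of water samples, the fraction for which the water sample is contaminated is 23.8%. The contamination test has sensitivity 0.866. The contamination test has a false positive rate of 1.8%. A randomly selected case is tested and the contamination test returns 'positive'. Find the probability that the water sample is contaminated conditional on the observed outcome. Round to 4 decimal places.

P(H | E) ≈ 0.9376

Let H be the event that the water sample is contaminated. P(H) = 0.238, so P(¬H) = 0.762. With E the 'positive' result, P(E|H) = 0.866 and P(E|¬H) = 0.018.
P(E) = 0.866·0.238 + 0.018·0.762 = 0.20611 + 0.013716 = 0.21982.
By Bayes' theorem, P(H|E) = 0.20611 / 0.21982 = 0.9376.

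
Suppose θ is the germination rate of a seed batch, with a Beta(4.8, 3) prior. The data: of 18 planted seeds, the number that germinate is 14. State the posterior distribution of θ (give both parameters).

The binomial likelihood is conjugate to the Beta prior: with 14 successes and 4 failures, the posterior is Beta(4.8+14, 3+4) = Beta(18.8, 7).

Posterior: Beta(18.8, 7)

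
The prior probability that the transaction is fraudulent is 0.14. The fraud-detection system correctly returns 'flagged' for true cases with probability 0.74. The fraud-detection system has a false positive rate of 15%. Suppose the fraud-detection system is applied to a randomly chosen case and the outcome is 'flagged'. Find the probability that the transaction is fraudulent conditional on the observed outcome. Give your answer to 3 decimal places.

Write H for 'the transaction is fraudulent'. Prior odds H:¬H = 0.14/0.86 = 0.16279. For the 'flagged' outcome, the likelihood ratio is 0.74/0.15 = 4.9333.
Posterior odds = 0.16279 × 4.9333 = 0.80310, so P(H|E) = 0.80310/(1+0.80310) = 0.445.

P(H | E) ≈ 0.445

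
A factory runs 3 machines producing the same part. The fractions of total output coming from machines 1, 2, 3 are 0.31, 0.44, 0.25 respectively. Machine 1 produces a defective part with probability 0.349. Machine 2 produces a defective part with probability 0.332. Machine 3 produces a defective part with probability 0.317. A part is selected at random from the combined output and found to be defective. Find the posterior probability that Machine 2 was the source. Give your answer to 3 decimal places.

P(defective|M1) = 0.349; P(defective|M2) = 0.332; P(defective|M3) = 0.317.
Prior × likelihood for each source: 0.31·0.349=0.1082, 0.44·0.332=0.1461, 0.25·0.317=0.07925. Summing gives P(defective) = 0.33352.
P(Machine 2 | defective) = 0.1461 / 0.33352 = 0.438.

Posterior probability ≈ 0.438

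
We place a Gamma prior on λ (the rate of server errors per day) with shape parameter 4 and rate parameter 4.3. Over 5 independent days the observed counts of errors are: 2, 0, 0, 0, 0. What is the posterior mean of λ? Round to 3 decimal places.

Posterior mean ≈ 0.645

Total count ∑xᵢ = 2 over n = 5 days.
Gamma is conjugate to the Poisson likelihood: posterior is Gamma(shape = 4+2 = 6, rate = 4.3+5 = 9.3).
E[λ | data] = 6/9.3 = 0.645.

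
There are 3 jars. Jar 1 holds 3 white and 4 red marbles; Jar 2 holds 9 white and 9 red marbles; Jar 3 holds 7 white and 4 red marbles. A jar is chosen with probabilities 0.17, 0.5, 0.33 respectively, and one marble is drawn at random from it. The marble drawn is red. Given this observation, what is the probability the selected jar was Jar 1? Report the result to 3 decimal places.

Posterior probability ≈ 0.208

P(red|Jar 1) = 0.5714; P(red|Jar 2) = 0.5; P(red|Jar 3) = 0.3636.
Prior × likelihood for each source: 0.17·0.5714=0.09714, 0.5·0.5=0.2500, 0.33·0.3636=0.1200. Summing gives P(red) = 0.46714.
P(Jar 1 | red) = 0.09714 / 0.46714 = 0.208.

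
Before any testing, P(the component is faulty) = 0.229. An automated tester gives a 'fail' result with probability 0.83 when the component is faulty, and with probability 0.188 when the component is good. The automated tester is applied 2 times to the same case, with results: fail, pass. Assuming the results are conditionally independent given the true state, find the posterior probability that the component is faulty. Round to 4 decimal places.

Let H be the event that the component is faulty; start with P(H) = 0.229. P('fail'|H) = 0.83, P('fail'|¬H) = 0.188.
Update on result 1 ('fail'): P(H) ← 0.83·0.2290 / (0.83·0.2290 + 0.188·0.7710) = 0.19007/0.33502 = 0.5673.
Update on result 2 ('pass'): P(H) ← 0.17·0.5673 / (0.17·0.5673 + 0.812·0.4327) = 0.096448/0.44777 = 0.2154.

Posterior P(H) ≈ 0.2154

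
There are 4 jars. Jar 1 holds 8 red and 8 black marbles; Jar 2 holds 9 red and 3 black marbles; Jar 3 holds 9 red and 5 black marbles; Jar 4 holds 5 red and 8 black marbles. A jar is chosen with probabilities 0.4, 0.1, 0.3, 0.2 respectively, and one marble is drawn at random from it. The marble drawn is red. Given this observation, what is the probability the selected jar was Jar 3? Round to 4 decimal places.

Posterior probability ≈ 0.3540

Tabulate prior·likelihood by source: [1] prior 0.4, lik 0.5, product 0.2000; [2] prior 0.1, lik 0.75, product 0.07500; [3] prior 0.3, lik 0.6429, product 0.1929; [4] prior 0.2, lik 0.3846, product 0.07692.
Normalizing constant = 0.54478; the posterior for Jar 3 is its product over the sum, 0.1929/0.54478 = 0.3540.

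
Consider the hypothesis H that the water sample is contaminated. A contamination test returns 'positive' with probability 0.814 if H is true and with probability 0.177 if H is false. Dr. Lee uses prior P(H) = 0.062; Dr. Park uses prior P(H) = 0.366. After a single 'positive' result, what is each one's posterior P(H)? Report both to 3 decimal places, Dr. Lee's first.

Dr. Lee: 0.233; Dr. Park: 0.726

The likelihood ratio for a 'positive' result is 0.814/0.177 = 4.5989.
Dr. Lee: prior odds 0.062/0.938 = 0.066098; posterior odds 0.30398; posterior probability 0.233.
Dr. Park: prior odds 0.366/0.634 = 0.57729; posterior odds 2.6549; posterior probability 0.726.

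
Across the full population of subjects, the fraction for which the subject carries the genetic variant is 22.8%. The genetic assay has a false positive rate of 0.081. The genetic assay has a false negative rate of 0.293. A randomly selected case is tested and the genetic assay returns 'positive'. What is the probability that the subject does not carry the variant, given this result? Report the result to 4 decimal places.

Write H for 'the subject carries the genetic variant'. Prior odds H:¬H = 0.228/0.772 = 0.29534. For the 'positive' outcome, the likelihood ratio is 0.707/0.081 = 8.7284.
Posterior odds = 0.29534 × 8.7284 = 2.5778, so P(H|E) = 2.5778/(1+2.5778) = 0.7205. Then P(¬H|E) = 1 − 0.7205 = 0.2795.

P(¬H | E) ≈ 0.2795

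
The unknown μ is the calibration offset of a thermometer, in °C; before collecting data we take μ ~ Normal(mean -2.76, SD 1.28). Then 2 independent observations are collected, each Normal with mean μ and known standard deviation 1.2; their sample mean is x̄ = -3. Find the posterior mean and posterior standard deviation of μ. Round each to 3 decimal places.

Posterior mean ≈ -2.927; posterior SD ≈ 0.707

Prior precision 1/τ₀² = 1/1.28² = 0.610352; data precision n/σ² = 2/1.2² = 1.38889.
Posterior precision = 0.610352 + 1.38889 = 1.99924, giving posterior SD = 1/√1.99924 = 0.707.
Posterior mean = (0.610352·-2.76 + 1.38889·-3) / 1.99924 = -2.927.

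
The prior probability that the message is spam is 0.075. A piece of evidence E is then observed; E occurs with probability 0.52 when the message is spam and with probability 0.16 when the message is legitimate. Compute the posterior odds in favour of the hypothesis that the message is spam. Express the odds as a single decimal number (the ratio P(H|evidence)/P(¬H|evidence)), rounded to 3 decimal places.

Prior odds = 0.075/(1−0.075) = 0.081081. In log-odds, ln(0.081081) = -2.5123.
Add log likelihood ratio: ln(3.2500) = 1.1787.
Posterior log-odds = -1.3337, so posterior odds = exp(-1.3337) = 0.26351.

Posterior odds ≈ 0.264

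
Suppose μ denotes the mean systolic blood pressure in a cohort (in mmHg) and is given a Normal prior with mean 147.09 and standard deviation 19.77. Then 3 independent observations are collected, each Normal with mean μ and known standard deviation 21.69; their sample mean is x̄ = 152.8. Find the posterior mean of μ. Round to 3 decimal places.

Posterior mean ≈ 151.165

Prior precision 1/τ₀² = 1/19.77² = 0.00255851; data precision n/σ² = 3/21.69² = 0.00637679.
Posterior precision = 0.00255851 + 0.00637679 = 0.00893530.
Posterior mean = (0.00255851·147.09 + 0.00637679·152.8) / 0.00893530 = 151.165.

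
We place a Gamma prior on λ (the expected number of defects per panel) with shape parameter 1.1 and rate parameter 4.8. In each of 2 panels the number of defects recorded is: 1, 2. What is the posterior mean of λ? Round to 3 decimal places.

The Poisson likelihood adds the total count to the shape and the number of exposure periods to the rate. Here ∑xᵢ = 3 and n = 2, so shape 1.1→4.1 and rate 4.8→6.8.
Posterior mean = shape/rate = 4.1/6.8 = 0.603.

Posterior mean ≈ 0.603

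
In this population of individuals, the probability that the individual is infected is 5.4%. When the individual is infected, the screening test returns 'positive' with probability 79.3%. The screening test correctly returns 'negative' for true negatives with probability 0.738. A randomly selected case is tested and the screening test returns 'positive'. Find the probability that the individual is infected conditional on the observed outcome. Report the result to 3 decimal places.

Let H be the event that the individual is infected. P(H) = 0.054, so P(¬H) = 0.946. With E the 'positive' result, P(E|H) = 0.793 and P(E|¬H) = 0.262.
P(E) = 0.793·0.054 + 0.262·0.946 = 0.042822 + 0.24785 = 0.29067.
By Bayes' theorem, P(H|E) = 0.042822 / 0.29067 = 0.147.

P(H | E) ≈ 0.147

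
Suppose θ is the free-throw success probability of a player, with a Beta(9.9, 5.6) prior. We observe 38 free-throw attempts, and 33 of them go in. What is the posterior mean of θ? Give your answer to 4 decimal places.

Posterior mean ≈ 0.8019

The binomial likelihood is conjugate to the Beta prior: with 33 successes and 5 failures, the posterior is Beta(9.9+33, 5.6+5) = Beta(42.9, 10.6).
E[θ | data] = 42.9/(42.9+10.6) = 0.8019.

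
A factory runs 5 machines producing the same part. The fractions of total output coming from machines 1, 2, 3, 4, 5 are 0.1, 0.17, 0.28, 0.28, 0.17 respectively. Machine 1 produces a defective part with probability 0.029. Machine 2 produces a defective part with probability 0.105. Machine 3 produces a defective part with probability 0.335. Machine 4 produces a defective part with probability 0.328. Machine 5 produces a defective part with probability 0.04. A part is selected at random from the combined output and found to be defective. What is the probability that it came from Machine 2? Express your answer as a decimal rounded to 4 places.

Posterior probability ≈ 0.0837

P(defective|M1) = 0.029; P(defective|M2) = 0.105; P(defective|M3) = 0.335; P(defective|M4) = 0.328; P(defective|M5) = 0.04.
Prior × likelihood for each source: 0.1·0.029=0.002900, 0.17·0.105=0.01785, 0.28·0.335=0.09380, 0.28·0.328=0.09184, 0.17·0.04=0.006800. Summing gives P(defective) = 0.21319.
P(Machine 2 | defective) = 0.01785 / 0.21319 = 0.0837.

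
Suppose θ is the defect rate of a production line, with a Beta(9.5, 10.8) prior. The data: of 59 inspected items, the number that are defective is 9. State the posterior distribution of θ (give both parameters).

Posterior: Beta(18.5, 60.8)

Observing 9 successes and 50 failures updates Beta(9.5, 10.8) by adding the success and failure counts to the two shape parameters: α = 9.5+9 = 18.5, β = 10.8+50 = 60.8.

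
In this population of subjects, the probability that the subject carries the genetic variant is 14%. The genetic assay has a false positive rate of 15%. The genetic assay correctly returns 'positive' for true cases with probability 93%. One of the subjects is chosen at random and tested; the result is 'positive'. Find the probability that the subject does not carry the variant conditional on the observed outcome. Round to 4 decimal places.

Let H be the event that the subject carries the genetic variant. P(H) = 0.14, so P(¬H) = 0.86. With E the 'positive' result, P(E|H) = 0.93 and P(E|¬H) = 0.15.
P(E) = 0.93·0.14 + 0.15·0.86 = 0.13020 + 0.12900 = 0.25920.
By Bayes' theorem, P(H|E) = 0.13020 / 0.25920 = 0.5023. Hence P(¬H|E) = 1 − 0.5023 = 0.4977.

P(¬H | E) ≈ 0.4977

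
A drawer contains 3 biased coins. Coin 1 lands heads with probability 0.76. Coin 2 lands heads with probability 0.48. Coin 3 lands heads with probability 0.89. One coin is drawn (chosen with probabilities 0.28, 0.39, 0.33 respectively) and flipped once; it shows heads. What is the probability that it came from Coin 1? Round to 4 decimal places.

P(heads|C1) = 0.76; P(heads|C2) = 0.48; P(heads|C3) = 0.89.
Prior × likelihood for each source: 0.28·0.76=0.2128, 0.39·0.48=0.1872, 0.33·0.89=0.2937. Summing gives P(heads) = 0.69370.
P(Coin 1 | heads) = 0.2128 / 0.69370 = 0.3068.

Posterior probability ≈ 0.3068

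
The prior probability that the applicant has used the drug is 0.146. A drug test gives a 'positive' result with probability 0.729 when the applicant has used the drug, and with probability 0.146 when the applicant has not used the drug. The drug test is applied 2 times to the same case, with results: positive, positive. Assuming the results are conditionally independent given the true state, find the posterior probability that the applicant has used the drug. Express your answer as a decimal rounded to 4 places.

Posterior P(H) ≈ 0.8100

With H the event that the applicant has used the drug, the joint likelihood of the observed sequence is P(data|H) = 0.729·0.729 = 0.53144 and P(data|¬H) = 0.146·0.146 = 0.021316.
Bayes: P(H|data) = 0.146·0.53144 / (0.146·0.53144 + 0.854·0.021316) = 0.077590/0.095794 = 0.8100.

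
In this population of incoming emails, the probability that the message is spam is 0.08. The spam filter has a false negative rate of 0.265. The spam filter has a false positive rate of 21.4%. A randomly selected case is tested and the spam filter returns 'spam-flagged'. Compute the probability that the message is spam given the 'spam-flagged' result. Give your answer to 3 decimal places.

P(H | E) ≈ 0.230

Write H for 'the message is spam'. Prior odds H:¬H = 0.08/0.92 = 0.086957. For the 'spam-flagged' outcome, the likelihood ratio is 0.735/0.214 = 3.4346.
Posterior odds = 0.086957 × 3.4346 = 0.29866, so P(H|E) = 0.29866/(1+0.29866) = 0.230.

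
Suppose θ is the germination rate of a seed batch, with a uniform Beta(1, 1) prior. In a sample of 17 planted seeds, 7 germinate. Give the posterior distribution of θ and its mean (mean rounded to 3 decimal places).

The binomial likelihood is conjugate to the Beta prior: with 7 successes and 10 failures, the posterior is Beta(1+7, 1+10) = Beta(8, 11).
Posterior mean = α/(α+β) = 8/19 = 0.421.

Posterior: Beta(8, 11); mean ≈ 0.421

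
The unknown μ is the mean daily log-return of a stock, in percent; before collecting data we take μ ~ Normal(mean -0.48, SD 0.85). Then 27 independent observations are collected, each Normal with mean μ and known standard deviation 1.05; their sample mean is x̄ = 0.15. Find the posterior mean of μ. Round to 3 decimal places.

With known σ, the Normal prior is conjugate. Weight on the data is w = (n/σ²)/(n/σ² + 1/τ₀²) = 24.4898/(24.4898+1.38408) = 0.94651.
Posterior mean = w·x̄ + (1−w)·μ₀ = 0.94651·0.15 + 0.053493·-0.48 = 0.116.

Posterior mean ≈ 0.116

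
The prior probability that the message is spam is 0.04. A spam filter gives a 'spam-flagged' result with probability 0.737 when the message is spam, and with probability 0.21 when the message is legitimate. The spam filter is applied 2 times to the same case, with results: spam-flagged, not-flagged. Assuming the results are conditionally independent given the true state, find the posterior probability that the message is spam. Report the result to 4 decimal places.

Posterior P(H) ≈ 0.0464

With H the event that the message is spam, the joint likelihood of the observed sequence is P(data|H) = 0.737·0.263 = 0.19383 and P(data|¬H) = 0.21·0.79 = 0.16590.
Bayes: P(H|data) = 0.04·0.19383 / (0.04·0.19383 + 0.96·0.16590) = 0.0077532/0.16702 = 0.0464.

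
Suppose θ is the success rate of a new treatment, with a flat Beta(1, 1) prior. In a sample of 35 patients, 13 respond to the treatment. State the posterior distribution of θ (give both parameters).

Posterior: Beta(14, 23)

The binomial likelihood is conjugate to the Beta prior: with 13 successes and 22 failures, the posterior is Beta(1+13, 1+22) = Beta(14, 23).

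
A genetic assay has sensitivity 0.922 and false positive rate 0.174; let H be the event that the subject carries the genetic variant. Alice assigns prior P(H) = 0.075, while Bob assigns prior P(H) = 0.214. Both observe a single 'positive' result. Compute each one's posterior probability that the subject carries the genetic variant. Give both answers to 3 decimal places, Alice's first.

The likelihood ratio for a 'positive' result is 0.922/0.174 = 5.2989.
Alice: prior odds 0.075/0.925 = 0.081081; posterior odds 0.42964; posterior probability 0.301.
Bob: prior odds 0.214/0.786 = 0.27226; posterior odds 1.4427; posterior probability 0.591.

Alice: 0.301; Bob: 0.591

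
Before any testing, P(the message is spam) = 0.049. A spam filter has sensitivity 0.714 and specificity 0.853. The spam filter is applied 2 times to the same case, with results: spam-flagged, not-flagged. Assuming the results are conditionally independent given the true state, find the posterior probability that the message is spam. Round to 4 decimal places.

Posterior P(H) ≈ 0.0774

With H the event that the message is spam, the joint likelihood of the observed sequence is P(data|H) = 0.714·0.286 = 0.20420 and P(data|¬H) = 0.147·0.853 = 0.12539.
Bayes: P(H|data) = 0.049·0.20420 / (0.049·0.20420 + 0.951·0.12539) = 0.010006/0.12925 = 0.0774.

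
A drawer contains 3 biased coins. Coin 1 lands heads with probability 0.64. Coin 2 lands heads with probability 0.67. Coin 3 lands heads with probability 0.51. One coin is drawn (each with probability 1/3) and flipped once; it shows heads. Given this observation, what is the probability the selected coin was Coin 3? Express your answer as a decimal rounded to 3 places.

Posterior probability ≈ 0.280

Tabulate prior·likelihood by source: [1] prior 0.333333, lik 0.64, product 0.2133; [2] prior 0.333333, lik 0.67, product 0.2233; [3] prior 0.333333, lik 0.51, product 0.1700.
Normalizing constant = 0.60667; the posterior for Coin 3 is its product over the sum, 0.1700/0.60667 = 0.280.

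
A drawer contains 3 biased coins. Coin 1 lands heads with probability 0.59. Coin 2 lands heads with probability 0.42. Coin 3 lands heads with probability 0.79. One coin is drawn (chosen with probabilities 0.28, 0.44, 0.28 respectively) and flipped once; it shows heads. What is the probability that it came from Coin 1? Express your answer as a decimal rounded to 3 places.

P(heads|C1) = 0.59; P(heads|C2) = 0.42; P(heads|C3) = 0.79.
Prior × likelihood for each source: 0.28·0.59=0.1652, 0.44·0.42=0.1848, 0.28·0.79=0.2212. Summing gives P(heads) = 0.57120.
P(Coin 1 | heads) = 0.1652 / 0.57120 = 0.289.

Posterior probability ≈ 0.289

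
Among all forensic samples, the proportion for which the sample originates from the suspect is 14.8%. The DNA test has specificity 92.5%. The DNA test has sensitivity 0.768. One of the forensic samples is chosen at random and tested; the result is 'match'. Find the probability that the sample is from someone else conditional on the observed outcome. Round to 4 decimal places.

Let H be the event that the sample originates from the suspect. P(H) = 0.148, so P(¬H) = 0.852. With E the 'match' result, P(E|H) = 0.768 and P(E|¬H) = 0.075.
P(E) = 0.768·0.148 + 0.075·0.852 = 0.11366 + 0.063900 = 0.17756.
By Bayes' theorem, P(H|E) = 0.11366 / 0.17756 = 0.6401. Hence P(¬H|E) = 1 − 0.6401 = 0.3599.

P(¬H | E) ≈ 0.3599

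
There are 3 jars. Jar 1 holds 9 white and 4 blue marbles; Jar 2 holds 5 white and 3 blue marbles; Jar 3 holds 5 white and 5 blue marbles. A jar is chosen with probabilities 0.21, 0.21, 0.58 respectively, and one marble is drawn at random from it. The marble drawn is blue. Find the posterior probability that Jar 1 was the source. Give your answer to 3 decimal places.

Posterior probability ≈ 0.149

Tabulate prior·likelihood by source: [1] prior 0.21, lik 0.3077, product 0.06462; [2] prior 0.21, lik 0.375, product 0.07875; [3] prior 0.58, lik 0.5, product 0.2900.
Normalizing constant = 0.43337; the posterior for Jar 1 is its product over the sum, 0.06462/0.43337 = 0.149.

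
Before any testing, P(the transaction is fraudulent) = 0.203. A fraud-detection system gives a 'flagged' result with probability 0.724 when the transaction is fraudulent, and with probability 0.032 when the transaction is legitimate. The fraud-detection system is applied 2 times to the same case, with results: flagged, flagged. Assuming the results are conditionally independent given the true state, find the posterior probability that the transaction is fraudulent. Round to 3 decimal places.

Let H be the event that the transaction is fraudulent; start with P(H) = 0.203. P('flagged'|H) = 0.724, P('flagged'|¬H) = 0.032.
Update on result 1 ('flagged'): P(H) ← 0.724·0.2030 / (0.724·0.2030 + 0.032·0.7970) = 0.14697/0.17248 = 0.8521.
Update on result 2 ('flagged'): P(H) ← 0.724·0.8521 / (0.724·0.8521 + 0.032·0.1479) = 0.61694/0.62167 = 0.9924.

Posterior P(H) ≈ 0.992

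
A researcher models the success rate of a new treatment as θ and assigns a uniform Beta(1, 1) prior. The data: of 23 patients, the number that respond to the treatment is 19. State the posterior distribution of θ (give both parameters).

Posterior: Beta(20, 5)

The binomial likelihood is conjugate to the Beta prior: with 19 successes and 4 failures, the posterior is Beta(1+19, 1+4) = Beta(20, 5).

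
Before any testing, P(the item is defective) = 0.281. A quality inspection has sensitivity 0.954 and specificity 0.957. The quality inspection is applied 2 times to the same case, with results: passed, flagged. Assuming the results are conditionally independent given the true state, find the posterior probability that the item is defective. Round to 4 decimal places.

Let H be the event that the item is defective; start with P(H) = 0.281. P('flagged'|H) = 0.954, P('flagged'|¬H) = 0.043.
Update on result 1 ('passed'): P(H) ← 0.046·0.2810 / (0.046·0.2810 + 0.957·0.7190) = 0.012926/0.70101 = 0.0184.
Update on result 2 ('flagged'): P(H) ← 0.954·0.0184 / (0.954·0.0184 + 0.043·0.9816) = 0.017591/0.059798 = 0.2942.

Posterior P(H) ≈ 0.2942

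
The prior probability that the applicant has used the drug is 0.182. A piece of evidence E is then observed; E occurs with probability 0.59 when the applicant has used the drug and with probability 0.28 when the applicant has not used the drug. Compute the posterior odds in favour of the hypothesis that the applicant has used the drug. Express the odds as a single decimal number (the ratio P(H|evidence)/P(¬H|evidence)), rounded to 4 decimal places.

Prior odds = 0.182/(1−0.182) = 0.22249.
Likelihood ratio for E = 0.59/0.28 = 2.1071.
Posterior odds = prior odds × LR = 0.46883.

Posterior odds ≈ 0.4688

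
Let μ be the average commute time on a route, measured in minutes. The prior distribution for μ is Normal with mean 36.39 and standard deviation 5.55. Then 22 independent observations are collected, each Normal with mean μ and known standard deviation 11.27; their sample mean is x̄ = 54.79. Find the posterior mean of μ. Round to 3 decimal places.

Prior precision 1/τ₀² = 1/5.55² = 0.0324649; data precision n/σ² = 22/11.27² = 0.173211.
Posterior precision = 0.0324649 + 0.173211 = 0.205676.
Posterior mean = (0.0324649·36.39 + 0.173211·54.79) / 0.205676 = 51.886.

Posterior mean ≈ 51.886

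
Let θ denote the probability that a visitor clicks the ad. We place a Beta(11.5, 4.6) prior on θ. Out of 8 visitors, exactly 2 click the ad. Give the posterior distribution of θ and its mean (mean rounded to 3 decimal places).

Observing 2 successes and 6 failures updates Beta(11.5, 4.6) by adding the success and failure counts to the two shape parameters: α = 11.5+2 = 13.5, β = 4.6+6 = 10.6.
E[θ | data] = 13.5/(13.5+10.6) = 0.560.

Posterior: Beta(13.5, 10.6); mean ≈ 0.560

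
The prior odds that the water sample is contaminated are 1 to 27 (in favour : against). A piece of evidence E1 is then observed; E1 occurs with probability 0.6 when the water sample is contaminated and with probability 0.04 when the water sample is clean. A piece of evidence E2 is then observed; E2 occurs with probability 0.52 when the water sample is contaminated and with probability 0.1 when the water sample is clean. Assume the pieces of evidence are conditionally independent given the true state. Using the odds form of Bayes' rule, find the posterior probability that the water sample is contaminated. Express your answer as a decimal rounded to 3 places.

Prior odds = 1/27 = 0.037037. In log-odds, ln(0.037037) = -3.2958.
Add log likelihood ratios: ln(15.000) + ln(5.2000) = 4.3567.
Posterior log-odds = 1.0609, so posterior odds = exp(1.0609) = 2.8889. Converting, P(H|E) = 2.8889/3.8889 = 0.743.

Posterior probability ≈ 0.743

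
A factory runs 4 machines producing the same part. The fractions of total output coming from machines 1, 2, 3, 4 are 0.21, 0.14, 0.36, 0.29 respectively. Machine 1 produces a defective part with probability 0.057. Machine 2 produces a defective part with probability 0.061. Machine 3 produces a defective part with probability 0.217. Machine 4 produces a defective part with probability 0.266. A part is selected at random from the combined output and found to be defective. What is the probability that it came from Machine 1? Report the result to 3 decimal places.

Tabulate prior·likelihood by source: [1] prior 0.21, lik 0.057, product 0.01197; [2] prior 0.14, lik 0.061, product 0.008540; [3] prior 0.36, lik 0.217, product 0.07812; [4] prior 0.29, lik 0.266, product 0.07714.
Normalizing constant = 0.17577; the posterior for Machine 1 is its product over the sum, 0.01197/0.17577 = 0.068.

Posterior probability ≈ 0.068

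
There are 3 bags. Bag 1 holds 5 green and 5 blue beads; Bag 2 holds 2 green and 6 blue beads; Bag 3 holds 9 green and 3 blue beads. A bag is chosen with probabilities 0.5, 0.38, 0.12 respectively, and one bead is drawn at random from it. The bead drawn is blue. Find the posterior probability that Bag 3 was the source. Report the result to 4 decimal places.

Posterior probability ≈ 0.0531

Tabulate prior·likelihood by source: [1] prior 0.5, lik 0.5, product 0.2500; [2] prior 0.38, lik 0.75, product 0.2850; [3] prior 0.12, lik 0.25, product 0.03000.
Normalizing constant = 0.56500; the posterior for Bag 3 is its product over the sum, 0.03000/0.56500 = 0.0531.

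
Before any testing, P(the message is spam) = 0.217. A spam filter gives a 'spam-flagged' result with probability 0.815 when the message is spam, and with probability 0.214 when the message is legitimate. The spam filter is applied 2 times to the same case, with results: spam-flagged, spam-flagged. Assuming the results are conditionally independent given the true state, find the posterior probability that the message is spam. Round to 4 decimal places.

With H the event that the message is spam, the joint likelihood of the observed sequence is P(data|H) = 0.815·0.815 = 0.66422 and P(data|¬H) = 0.214·0.214 = 0.045796.
Bayes: P(H|data) = 0.217·0.66422 / (0.217·0.66422 + 0.783·0.045796) = 0.14414/0.18000 = 0.8008.

Posterior P(H) ≈ 0.8008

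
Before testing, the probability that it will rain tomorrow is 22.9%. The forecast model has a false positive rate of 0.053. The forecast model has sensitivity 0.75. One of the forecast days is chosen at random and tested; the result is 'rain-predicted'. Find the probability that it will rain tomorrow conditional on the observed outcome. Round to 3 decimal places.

Let H be the event that it will rain tomorrow. P(H) = 0.229, so P(¬H) = 0.771. With E the 'rain-predicted' result, P(E|H) = 0.75 and P(E|¬H) = 0.053.
P(E) = 0.75·0.229 + 0.053·0.771 = 0.17175 + 0.040863 = 0.21261.
By Bayes' theorem, P(H|E) = 0.17175 / 0.21261 = 0.808.

P(H | E) ≈ 0.808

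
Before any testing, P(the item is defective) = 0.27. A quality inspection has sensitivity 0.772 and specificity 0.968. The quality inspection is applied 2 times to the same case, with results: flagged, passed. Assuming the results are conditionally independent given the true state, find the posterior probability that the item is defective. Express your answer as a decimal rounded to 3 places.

Posterior P(H) ≈ 0.678

With H the event that the item is defective, the joint likelihood of the observed sequence is P(data|H) = 0.772·0.228 = 0.17602 and P(data|¬H) = 0.032·0.968 = 0.030976.
Bayes: P(H|data) = 0.27·0.17602 / (0.27·0.17602 + 0.73·0.030976) = 0.047524/0.070137 = 0.6776.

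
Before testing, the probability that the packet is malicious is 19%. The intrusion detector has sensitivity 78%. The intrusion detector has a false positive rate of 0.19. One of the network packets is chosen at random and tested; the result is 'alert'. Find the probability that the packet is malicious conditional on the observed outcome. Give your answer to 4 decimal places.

Write H for 'the packet is malicious'. Prior odds H:¬H = 0.19/0.81 = 0.23457. For the 'alert' outcome, the likelihood ratio is 0.78/0.19 = 4.1053.
Posterior odds = 0.23457 × 4.1053 = 0.96296, so P(H|E) = 0.96296/(1+0.96296) = 0.4906.

P(H | E) ≈ 0.4906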